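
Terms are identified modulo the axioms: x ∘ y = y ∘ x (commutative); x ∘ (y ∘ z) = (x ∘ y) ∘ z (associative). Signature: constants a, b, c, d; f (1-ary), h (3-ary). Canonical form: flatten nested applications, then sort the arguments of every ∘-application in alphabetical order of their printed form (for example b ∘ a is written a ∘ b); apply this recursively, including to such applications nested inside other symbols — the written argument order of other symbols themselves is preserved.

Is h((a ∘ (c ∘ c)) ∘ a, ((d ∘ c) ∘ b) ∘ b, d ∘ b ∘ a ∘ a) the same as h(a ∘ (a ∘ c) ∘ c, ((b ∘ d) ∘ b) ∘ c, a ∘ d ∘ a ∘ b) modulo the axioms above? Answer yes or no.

Answer: yes — both canonical forms are h(a ∘ a ∘ c ∘ c, b ∘ b ∘ c ∘ d, a ∘ a ∘ b ∘ d)

Derivation:
Left:  h((a ∘ (c ∘ c)) ∘ a, ((d ∘ c) ∘ b) ∘ b, d ∘ b ∘ a ∘ a)
  Descend into:  ((d ∘ c) ∘ b) ∘ b
  Un-nest:  d ∘ c ∘ b ∘ b
  Order the arguments:  b ∘ b ∘ c ∘ d
  Put back:  h(a ∘ a ∘ c ∘ c, b ∘ b ∘ c ∘ d, a ∘ a ∘ b ∘ d)
Right:  h(a ∘ (a ∘ c) ∘ c, ((b ∘ d) ∘ b) ∘ c, a ∘ d ∘ a ∘ b)
  Descend into:  ((b ∘ d) ∘ b) ∘ c
  Flatten:  b ∘ d ∘ b ∘ c
  Sort:  b ∘ b ∘ c ∘ d
  Rebuild:  h(a ∘ a ∘ c ∘ c, b ∘ b ∘ c ∘ d, a ∘ a ∘ b ∘ d)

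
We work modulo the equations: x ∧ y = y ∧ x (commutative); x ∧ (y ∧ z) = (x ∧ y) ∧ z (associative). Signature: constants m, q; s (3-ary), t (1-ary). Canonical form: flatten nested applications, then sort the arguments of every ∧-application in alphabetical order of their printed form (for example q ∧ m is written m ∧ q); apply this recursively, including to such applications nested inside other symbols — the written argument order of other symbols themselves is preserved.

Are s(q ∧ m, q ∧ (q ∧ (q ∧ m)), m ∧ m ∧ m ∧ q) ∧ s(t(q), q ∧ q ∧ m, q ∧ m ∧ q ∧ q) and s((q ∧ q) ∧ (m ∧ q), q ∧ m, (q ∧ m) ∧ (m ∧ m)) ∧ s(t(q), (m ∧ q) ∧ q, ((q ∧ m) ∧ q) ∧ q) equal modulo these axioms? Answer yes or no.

Answer: no — s(m ∧ q, m ∧ q ∧ q ∧ q, m ∧ m ∧ m ∧ q) ∧ s(t(q), m ∧ q ∧ q, m ∧ q ∧ q ∧ q) vs s(m ∧ q ∧ q ∧ q, m ∧ q, m ∧ m ∧ m ∧ q) ∧ s(t(q), m ∧ q ∧ q, m ∧ q ∧ q ∧ q)

Derivation:
Left:  s(q ∧ m, q ∧ (q ∧ (q ∧ m)), m ∧ m ∧ m ∧ q) ∧ s(t(q), q ∧ q ∧ m, q ∧ m ∧ q ∧ q)
  Inside:  s(q ∧ m, q ∧ (q ∧ (q ∧ m)), m ∧ m ∧ m ∧ q)  →  s(m ∧ q, m ∧ q ∧ q ∧ q, m ∧ m ∧ m ∧ q)
  Inside:  s(t(q), q ∧ q ∧ m, q ∧ m ∧ q ∧ q)  →  s(t(q), m ∧ q ∧ q, m ∧ q ∧ q ∧ q)
  Sort arguments:  s(m ∧ q, m ∧ q ∧ q ∧ q, m ∧ m ∧ m ∧ q) ∧ s(t(q), m ∧ q ∧ q, m ∧ q ∧ q ∧ q)
Right:  s((q ∧ q) ∧ (m ∧ q), q ∧ m, (q ∧ m) ∧ (m ∧ m)) ∧ s(t(q), (m ∧ q) ∧ q, ((q ∧ m) ∧ q) ∧ q)
  Simplify inside:  s((q ∧ q) ∧ (m ∧ q), q ∧ m, (q ∧ m) ∧ (m ∧ m))  →  s(m ∧ q ∧ q ∧ q, m ∧ q, m ∧ m ∧ m ∧ q)
  Simplify inside:  s(t(q), (m ∧ q) ∧ q, ((q ∧ m) ∧ q) ∧ q)  →  s(t(q), m ∧ q ∧ q, m ∧ q ∧ q ∧ q)
  Sort arguments:  s(m ∧ q ∧ q ∧ q, m ∧ q, m ∧ m ∧ m ∧ q) ∧ s(t(q), m ∧ q ∧ q, m ∧ q ∧ q ∧ q)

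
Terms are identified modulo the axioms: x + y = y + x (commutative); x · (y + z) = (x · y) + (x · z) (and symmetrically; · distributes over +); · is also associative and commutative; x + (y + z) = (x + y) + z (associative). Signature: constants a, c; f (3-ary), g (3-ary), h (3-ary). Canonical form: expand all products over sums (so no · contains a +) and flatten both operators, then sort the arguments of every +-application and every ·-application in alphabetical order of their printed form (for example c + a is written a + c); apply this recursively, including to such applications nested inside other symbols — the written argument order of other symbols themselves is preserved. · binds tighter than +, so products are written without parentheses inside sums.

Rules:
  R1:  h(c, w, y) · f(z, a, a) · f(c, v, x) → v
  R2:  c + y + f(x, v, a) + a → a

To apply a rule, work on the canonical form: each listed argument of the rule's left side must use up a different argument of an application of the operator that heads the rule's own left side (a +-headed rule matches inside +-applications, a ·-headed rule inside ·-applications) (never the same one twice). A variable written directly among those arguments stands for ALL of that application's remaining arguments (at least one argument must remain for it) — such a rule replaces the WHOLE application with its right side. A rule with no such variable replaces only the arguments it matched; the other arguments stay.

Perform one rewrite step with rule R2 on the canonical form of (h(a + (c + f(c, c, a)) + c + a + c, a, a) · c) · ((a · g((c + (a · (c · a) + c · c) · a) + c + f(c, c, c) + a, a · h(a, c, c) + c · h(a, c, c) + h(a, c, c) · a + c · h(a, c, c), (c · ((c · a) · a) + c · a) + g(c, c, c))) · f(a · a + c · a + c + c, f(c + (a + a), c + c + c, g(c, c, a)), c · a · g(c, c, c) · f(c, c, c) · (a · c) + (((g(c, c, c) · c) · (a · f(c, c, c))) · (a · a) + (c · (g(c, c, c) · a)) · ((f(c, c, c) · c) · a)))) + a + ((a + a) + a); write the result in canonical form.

Canonical form:  a + a + a + a + a · c · f(a · a + a · c + c + c, f(a + a + c, c + c + c, g(c, c, a)), a · a · a · c · f(c, c, c) · g(c, c, c) + a · a · c · c · f(c, c, c) · g(c, c, c) + a · a · c · c · f(c, c, c) · g(c, c, c)) · g(a + a · a · a · c + a · c · c + c + c + f(c, c, c), a · h(a, c, c) + a · h(a, c, c) + c · h(a, c, c) + c · h(a, c, c), a · a · c · c + a · c + g(c, c, c)) · h(a + a + c + c + c + f(c, c, a), a, a)
R2 matches:  uses a, c, f(c, c, a);  v := c, x := c, y := a + c + c
Every leftover argument binds to the variable; the entire application is replaced.
Result:  a + a + a + a + a · c · f(a · a + a · c + c + c, f(a + a + c, c + c + c, g(c, c, a)), a · a · a · c · f(c, c, c) · g(c, c, c) + a · a · c · c · f(c, c, c) · g(c, c, c) + a · a · c · c · f(c, c, c) · g(c, c, c)) · g(a + a · a · a · c + a · c · c + c + c + f(c, c, c), a · h(a, c, c) + a · h(a, c, c) + c · h(a, c, c) + c · h(a, c, c), a · a · c · c + a · c + g(c, c, c)) · h(a, a, a)

Answer: a + a + a + a + a · c · f(a · a + a · c + c + c, f(a + a + c, c + c + c, g(c, c, a)), a · a · a · c · f(c, c, c) · g(c, c, c) + a · a · c · c · f(c, c, c) · g(c, c, c) + a · a · c · c · f(c, c, c) · g(c, c, c)) · g(a + a · a · a · c + a · c · c + c + c + f(c, c, c), a · h(a, c, c) + a · h(a, c, c) + c · h(a, c, c) + c · h(a, c, c), a · a · c · c + a · c + g(c, c, c)) · h(a, a, a)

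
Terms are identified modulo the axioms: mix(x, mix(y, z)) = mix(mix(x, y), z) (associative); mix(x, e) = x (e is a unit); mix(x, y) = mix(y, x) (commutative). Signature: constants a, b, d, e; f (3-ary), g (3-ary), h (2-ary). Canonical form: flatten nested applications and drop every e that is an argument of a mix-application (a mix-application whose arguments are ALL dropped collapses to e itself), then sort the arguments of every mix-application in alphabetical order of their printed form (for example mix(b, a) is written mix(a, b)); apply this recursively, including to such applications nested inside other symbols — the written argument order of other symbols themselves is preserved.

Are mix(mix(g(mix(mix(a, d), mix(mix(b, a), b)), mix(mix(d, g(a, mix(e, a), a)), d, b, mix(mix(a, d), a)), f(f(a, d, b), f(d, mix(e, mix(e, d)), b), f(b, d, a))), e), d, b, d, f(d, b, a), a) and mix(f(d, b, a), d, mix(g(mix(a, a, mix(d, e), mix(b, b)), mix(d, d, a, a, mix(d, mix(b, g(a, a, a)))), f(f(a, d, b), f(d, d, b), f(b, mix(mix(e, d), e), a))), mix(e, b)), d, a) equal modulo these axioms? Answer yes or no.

Answer: yes — both canonical forms are mix(a, b, d, d, f(d, b, a), g(mix(a, a, b, b, d), mix(a, a, b, d, d, d, g(a, a, a)), f(f(a, d, b), f(d, d, b), f(b, d, a))))

Derivation:
Left:  mix(mix(g(mix(mix(a, d), mix(mix(b, a), b)), mix(mix(d, g(a, mix(e, a), a)), d, b, mix(mix(a, d), a)), f(f(a, d, b), f(d, mix(e, mix(e, d)), b), f(b, d, a))), e), d, b, d, f(d, b, a), a)
  Merge nested applications:  mix(g(mix(mix(a, d), mix(mix(b, a), b)), mix(mix(d, g(a, mix(e, a), a)), d, b, mix(mix(a, d), a)), f(f(a, d, b), f(d, mix(e, mix(e, d)), b), f(b, d, a))), e, d, b, d, f(d, b, a), a)
  Inside:  g(mix(mix(a, d), mix(mix(b, a), b)), mix(mix(d, g(a, mix(e, a), a)), d, b, mix(mix(a, d), a)), f(f(a, d, b), f(d, mix(e, mix(e, d)), b), f(b, d, a)))  →  g(mix(a, a, b, b, d), mix(a, a, b, d, d, d, g(a, a, a)), f(f(a, d, b), f(d, d, b), f(b, d, a)))
  Drop the unit:  drop e
  Order the arguments:  mix(a, b, d, d, f(d, b, a), g(mix(a, a, b, b, d), mix(a, a, b, d, d, d, g(a, a, a)), f(f(a, d, b), f(d, d, b), f(b, d, a))))
Right:  mix(f(d, b, a), d, mix(g(mix(a, a, mix(d, e), mix(b, b)), mix(d, d, a, a, mix(d, mix(b, g(a, a, a)))), f(f(a, d, b), f(d, d, b), f(b, mix(mix(e, d), e), a))), mix(e, b)), d, a)
  Flatten:  mix(f(d, b, a), d, g(mix(a, a, mix(d, e), mix(b, b)), mix(d, d, a, a, mix(d, mix(b, g(a, a, a)))), f(f(a, d, b), f(d, d, b), f(b, mix(mix(e, d), e), a))), e, b, d, a)
  Inside:  g(mix(a, a, mix(d, e), mix(b, b)), mix(d, d, a, a, mix(d, mix(b, g(a, a, a)))), f(f(a, d, b), f(d, d, b), f(b, mix(mix(e, d), e), a)))  →  g(mix(a, a, b, b, d), mix(a, a, b, d, d, d, g(a, a, a)), f(f(a, d, b), f(d, d, b), f(b, d, a)))
  Unit:  drop e
  Sort arguments:  mix(a, b, d, d, f(d, b, a), g(mix(a, a, b, b, d), mix(a, a, b, d, d, d, g(a, a, a)), f(f(a, d, b), f(d, d, b), f(b, d, a))))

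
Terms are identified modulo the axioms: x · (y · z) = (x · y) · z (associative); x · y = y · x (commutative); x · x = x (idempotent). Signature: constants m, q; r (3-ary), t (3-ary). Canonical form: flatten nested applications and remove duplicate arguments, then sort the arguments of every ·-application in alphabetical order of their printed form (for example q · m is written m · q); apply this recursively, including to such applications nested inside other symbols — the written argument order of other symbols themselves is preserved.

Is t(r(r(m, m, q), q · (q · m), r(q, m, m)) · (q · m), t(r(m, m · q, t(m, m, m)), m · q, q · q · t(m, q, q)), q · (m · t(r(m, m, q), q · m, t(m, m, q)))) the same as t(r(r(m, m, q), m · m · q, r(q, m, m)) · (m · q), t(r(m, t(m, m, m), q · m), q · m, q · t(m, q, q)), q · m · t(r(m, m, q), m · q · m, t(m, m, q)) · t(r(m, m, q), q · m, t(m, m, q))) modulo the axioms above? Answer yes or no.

Answer: no — t(m · q · r(r(m, m, q), m · q, r(q, m, m)), t(r(m, m · q, t(m, m, m)), m · q, q · t(m, q, q)), m · q · t(r(m, m, q), m · q, t(m, m, q))) vs t(m · q · r(r(m, m, q), m · q, r(q, m, m)), t(r(m, t(m, m, m), m · q), m · q, q · t(m, q, q)), m · q · t(r(m, m, q), m · q, t(m, m, q)))

Derivation:
Left:  t(r(r(m, m, q), q · (q · m), r(q, m, m)) · (q · m), t(r(m, m · q, t(m, m, m)), m · q, q · q · t(m, q, q)), q · (m · t(r(m, m, q), q · m, t(m, m, q))))
  Focus inside:  r(r(m, m, q), q · (q · m), r(q, m, m)) · (q · m)
  Merge nested applications:  r(r(m, m, q), q · (q · m), r(q, m, m)) · q · m
  Inside:  r(r(m, m, q), q · (q · m), r(q, m, m))  →  r(r(m, m, q), m · q, r(q, m, m))
  Order the arguments:  m · q · r(r(m, m, q), m · q, r(q, m, m))
  Put back:  t(m · q · r(r(m, m, q), m · q, r(q, m, m)), t(r(m, m · q, t(m, m, m)), m · q, q · t(m, q, q)), m · q · t(r(m, m, q), m · q, t(m, m, q)))
Right:  t(r(r(m, m, q), m · m · q, r(q, m, m)) · (m · q), t(r(m, t(m, m, m), q · m), q · m, q · t(m, q, q)), q · m · t(r(m, m, q), m · q · m, t(m, m, q)) · t(r(m, m, q), q · m, t(m, m, q)))
  Work inside:  q · m · t(r(m, m, q), m · q · m, t(m, m, q)) · t(r(m, m, q), q · m, t(m, m, q))
  Simplify inside:  t(r(m, m, q), m · q · m, t(m, m, q))  →  t(r(m, m, q), m · q, t(m, m, q))
  Simplify inside:  t(r(m, m, q), q · m, t(m, m, q))  →  t(r(m, m, q), m · q, t(m, m, q))
  Idempotence:  drop duplicate t(r(m, m, q), m · q, t(m, m, q))
  Order the arguments:  m · q · t(r(m, m, q), m · q, t(m, m, q))
  Put back:  t(m · q · r(r(m, m, q), m · q, r(q, m, m)), t(r(m, t(m, m, m), m · q), m · q, q · t(m, q, q)), m · q · t(r(m, m, q), m · q, t(m, m, q)))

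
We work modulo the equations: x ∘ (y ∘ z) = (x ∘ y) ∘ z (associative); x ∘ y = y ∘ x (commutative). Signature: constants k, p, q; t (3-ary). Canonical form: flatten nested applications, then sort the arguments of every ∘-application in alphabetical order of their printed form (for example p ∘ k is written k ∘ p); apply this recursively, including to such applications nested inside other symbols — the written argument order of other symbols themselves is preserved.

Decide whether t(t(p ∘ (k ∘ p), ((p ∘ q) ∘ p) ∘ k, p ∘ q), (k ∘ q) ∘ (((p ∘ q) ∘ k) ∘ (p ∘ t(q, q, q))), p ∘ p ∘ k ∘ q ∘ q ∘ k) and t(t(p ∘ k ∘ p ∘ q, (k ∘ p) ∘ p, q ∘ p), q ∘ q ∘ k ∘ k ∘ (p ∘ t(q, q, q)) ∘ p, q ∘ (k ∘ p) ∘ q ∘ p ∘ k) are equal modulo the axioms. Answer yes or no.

Answer: no — t(t(k ∘ p ∘ p, k ∘ p ∘ p ∘ q, p ∘ q), k ∘ k ∘ p ∘ p ∘ q ∘ q ∘ t(q, q, q), k ∘ k ∘ p ∘ p ∘ q ∘ q) vs t(t(k ∘ p ∘ p ∘ q, k ∘ p ∘ p, p ∘ q), k ∘ k ∘ p ∘ p ∘ q ∘ q ∘ t(q, q, q), k ∘ k ∘ p ∘ p ∘ q ∘ q)

Derivation:
Left:  t(t(p ∘ (k ∘ p), ((p ∘ q) ∘ p) ∘ k, p ∘ q), (k ∘ q) ∘ (((p ∘ q) ∘ k) ∘ (p ∘ t(q, q, q))), p ∘ p ∘ k ∘ q ∘ q ∘ k)
  Focus inside:  (k ∘ q) ∘ (((p ∘ q) ∘ k) ∘ (p ∘ t(q, q, q)))
  Un-nest:  k ∘ q ∘ p ∘ q ∘ k ∘ p ∘ t(q, q, q)
  Sort arguments:  k ∘ k ∘ p ∘ p ∘ q ∘ q ∘ t(q, q, q)
  Put back:  t(t(k ∘ p ∘ p, k ∘ p ∘ p ∘ q, p ∘ q), k ∘ k ∘ p ∘ p ∘ q ∘ q ∘ t(q, q, q), k ∘ k ∘ p ∘ p ∘ q ∘ q)
Right:  t(t(p ∘ k ∘ p ∘ q, (k ∘ p) ∘ p, q ∘ p), q ∘ q ∘ k ∘ k ∘ (p ∘ t(q, q, q)) ∘ p, q ∘ (k ∘ p) ∘ q ∘ p ∘ k)
  Focus inside:  q ∘ q ∘ k ∘ k ∘ (p ∘ t(q, q, q)) ∘ p
  Flatten:  q ∘ q ∘ k ∘ k ∘ p ∘ t(q, q, q) ∘ p
  Sort:  k ∘ k ∘ p ∘ p ∘ q ∘ q ∘ t(q, q, q)
  Put back:  t(t(k ∘ p ∘ p ∘ q, k ∘ p ∘ p, p ∘ q), k ∘ k ∘ p ∘ p ∘ q ∘ q ∘ t(q, q, q), k ∘ k ∘ p ∘ p ∘ q ∘ q)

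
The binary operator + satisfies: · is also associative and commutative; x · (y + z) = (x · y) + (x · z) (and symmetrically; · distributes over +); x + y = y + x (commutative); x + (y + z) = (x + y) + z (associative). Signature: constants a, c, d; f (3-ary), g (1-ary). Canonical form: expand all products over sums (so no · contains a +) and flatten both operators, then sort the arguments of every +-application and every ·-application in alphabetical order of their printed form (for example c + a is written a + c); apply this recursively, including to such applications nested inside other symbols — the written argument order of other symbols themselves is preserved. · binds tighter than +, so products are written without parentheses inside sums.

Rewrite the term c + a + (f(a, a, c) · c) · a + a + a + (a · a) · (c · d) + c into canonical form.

Answer: a + a + a + a · a · c · d + a · c · f(a, a, c) + c + c

Derivation:
Merge nested applications:  c + a + a · c · f(a, a, c) + a + a + a · a · c · d + c
Sort:  a + a + a + a · a · c · d + a · c · f(a, a, c) + c + c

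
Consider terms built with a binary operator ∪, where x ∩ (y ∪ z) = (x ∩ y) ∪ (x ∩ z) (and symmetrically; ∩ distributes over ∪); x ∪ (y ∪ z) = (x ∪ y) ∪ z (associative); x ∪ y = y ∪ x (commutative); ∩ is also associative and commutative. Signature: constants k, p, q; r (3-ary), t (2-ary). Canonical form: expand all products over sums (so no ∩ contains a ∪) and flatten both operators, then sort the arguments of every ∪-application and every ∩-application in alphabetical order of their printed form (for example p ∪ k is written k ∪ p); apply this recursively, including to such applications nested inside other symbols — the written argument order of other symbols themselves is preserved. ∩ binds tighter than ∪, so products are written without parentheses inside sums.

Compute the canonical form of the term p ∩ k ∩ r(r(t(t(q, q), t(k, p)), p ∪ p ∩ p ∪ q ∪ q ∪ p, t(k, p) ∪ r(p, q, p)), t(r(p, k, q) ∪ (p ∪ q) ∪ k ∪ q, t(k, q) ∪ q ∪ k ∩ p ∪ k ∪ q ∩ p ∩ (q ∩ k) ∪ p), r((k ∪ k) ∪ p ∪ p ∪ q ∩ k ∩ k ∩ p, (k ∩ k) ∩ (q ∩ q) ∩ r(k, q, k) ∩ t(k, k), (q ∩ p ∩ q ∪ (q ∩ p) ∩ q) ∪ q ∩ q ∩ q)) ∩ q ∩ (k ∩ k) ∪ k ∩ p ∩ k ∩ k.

Flatten:  k ∩ k ∩ k ∩ p ∩ q ∩ r(r(t(t(q, q), t(k, p)), p ∪ p ∪ p ∩ p ∪ q ∪ q, r(p, q, p) ∪ t(k, p)), t(k ∪ p ∪ q ∪ q ∪ r(p, k, q), k ∪ k ∩ p ∪ k ∩ p ∩ q ∩ q ∪ p ∪ q ∪ t(k, q)), r(k ∪ k ∪ k ∩ k ∩ p ∩ q ∪ p ∪ p, k ∩ k ∩ q ∩ q ∩ r(k, q, k) ∩ t(k, k), p ∩ q ∩ q ∪ p ∩ q ∩ q ∪ q ∩ q ∩ q)) ∪ k ∩ k ∩ k ∩ p
Sort arguments:  k ∩ k ∩ k ∩ p ∪ k ∩ k ∩ k ∩ p ∩ q ∩ r(r(t(t(q, q), t(k, p)), p ∪ p ∪ p ∩ p ∪ q ∪ q, r(p, q, p) ∪ t(k, p)), t(k ∪ p ∪ q ∪ q ∪ r(p, k, q), k ∪ k ∩ p ∪ k ∩ p ∩ q ∩ q ∪ p ∪ q ∪ t(k, q)), r(k ∪ k ∪ k ∩ k ∩ p ∩ q ∪ p ∪ p, k ∩ k ∩ q ∩ q ∩ r(k, q, k) ∩ t(k, k), p ∩ q ∩ q ∪ p ∩ q ∩ q ∪ q ∩ q ∩ q))

Answer: k ∩ k ∩ k ∩ p ∪ k ∩ k ∩ k ∩ p ∩ q ∩ r(r(t(t(q, q), t(k, p)), p ∪ p ∪ p ∩ p ∪ q ∪ q, r(p, q, p) ∪ t(k, p)), t(k ∪ p ∪ q ∪ q ∪ r(p, k, q), k ∪ k ∩ p ∪ k ∩ p ∩ q ∩ q ∪ p ∪ q ∪ t(k, q)), r(k ∪ k ∪ k ∩ k ∩ p ∩ q ∪ p ∪ p, k ∩ k ∩ q ∩ q ∩ r(k, q, k) ∩ t(k, k), p ∩ q ∩ q ∪ p ∩ q ∩ q ∪ q ∩ q ∩ q))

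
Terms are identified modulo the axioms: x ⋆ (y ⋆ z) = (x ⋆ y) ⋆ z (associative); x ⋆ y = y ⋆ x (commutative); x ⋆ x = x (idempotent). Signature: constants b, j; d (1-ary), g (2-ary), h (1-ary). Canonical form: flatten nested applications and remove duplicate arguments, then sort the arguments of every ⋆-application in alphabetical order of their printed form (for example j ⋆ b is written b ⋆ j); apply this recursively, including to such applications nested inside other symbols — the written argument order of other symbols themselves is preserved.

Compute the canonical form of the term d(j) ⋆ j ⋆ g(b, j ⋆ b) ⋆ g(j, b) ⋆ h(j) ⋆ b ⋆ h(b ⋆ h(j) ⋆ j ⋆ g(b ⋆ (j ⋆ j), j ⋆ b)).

Simplify inside:  g(b, j ⋆ b)  →  g(b, b ⋆ j)
Simplify inside:  h(b ⋆ h(j) ⋆ j ⋆ g(b ⋆ (j ⋆ j), j ⋆ b))  →  h(b ⋆ g(b ⋆ j, b ⋆ j) ⋆ h(j) ⋆ j)
Order the arguments:  b ⋆ d(j) ⋆ g(b, b ⋆ j) ⋆ g(j, b) ⋆ h(b ⋆ g(b ⋆ j, b ⋆ j) ⋆ h(j) ⋆ j) ⋆ h(j) ⋆ j

Answer: b ⋆ d(j) ⋆ g(b, b ⋆ j) ⋆ g(j, b) ⋆ h(b ⋆ g(b ⋆ j, b ⋆ j) ⋆ h(j) ⋆ j) ⋆ h(j) ⋆ j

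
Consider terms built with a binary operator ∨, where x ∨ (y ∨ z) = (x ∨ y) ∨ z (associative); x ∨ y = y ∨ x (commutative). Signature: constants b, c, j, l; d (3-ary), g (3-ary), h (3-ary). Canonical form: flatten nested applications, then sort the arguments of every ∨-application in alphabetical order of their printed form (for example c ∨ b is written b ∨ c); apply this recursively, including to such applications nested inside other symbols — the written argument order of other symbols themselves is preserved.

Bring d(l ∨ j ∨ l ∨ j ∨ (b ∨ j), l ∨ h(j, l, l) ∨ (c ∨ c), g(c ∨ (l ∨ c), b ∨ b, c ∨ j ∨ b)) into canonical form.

Answer: d(b ∨ j ∨ j ∨ j ∨ l ∨ l, c ∨ c ∨ h(j, l, l) ∨ l, g(c ∨ c ∨ l, b ∨ b, b ∨ c ∨ j))

Derivation:
Work inside:  l ∨ h(j, l, l) ∨ (c ∨ c)
Flatten:  l ∨ h(j, l, l) ∨ c ∨ c
Sort arguments:  c ∨ c ∨ h(j, l, l) ∨ l
Reassemble:  d(b ∨ j ∨ j ∨ j ∨ l ∨ l, c ∨ c ∨ h(j, l, l) ∨ l, g(c ∨ c ∨ l, b ∨ b, b ∨ c ∨ j))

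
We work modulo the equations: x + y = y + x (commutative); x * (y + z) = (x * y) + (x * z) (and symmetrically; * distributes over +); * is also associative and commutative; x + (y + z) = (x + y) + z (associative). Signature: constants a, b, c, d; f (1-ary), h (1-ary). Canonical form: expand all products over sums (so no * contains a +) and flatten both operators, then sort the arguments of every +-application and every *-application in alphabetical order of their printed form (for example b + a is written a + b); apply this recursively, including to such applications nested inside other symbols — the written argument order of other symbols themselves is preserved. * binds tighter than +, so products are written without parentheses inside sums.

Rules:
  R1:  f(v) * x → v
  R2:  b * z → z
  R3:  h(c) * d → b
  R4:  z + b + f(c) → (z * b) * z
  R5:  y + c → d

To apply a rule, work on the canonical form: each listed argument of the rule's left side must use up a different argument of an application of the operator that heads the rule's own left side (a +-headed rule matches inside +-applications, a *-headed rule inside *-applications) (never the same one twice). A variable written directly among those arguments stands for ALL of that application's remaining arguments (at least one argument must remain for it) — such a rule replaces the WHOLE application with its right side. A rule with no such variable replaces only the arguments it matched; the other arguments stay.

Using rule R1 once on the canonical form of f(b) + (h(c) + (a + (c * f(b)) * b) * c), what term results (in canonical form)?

Answer: a * c + b + f(b) + h(c)

Derivation:
Canonical form:  a * c + b * c * c * f(b) + f(b) + h(c)
R1 matches:  uses f(b);  v := b, x := b * c * c
The variable takes the whole remainder — replace the entire application.
Result:  a * c + b + f(b) + h(c)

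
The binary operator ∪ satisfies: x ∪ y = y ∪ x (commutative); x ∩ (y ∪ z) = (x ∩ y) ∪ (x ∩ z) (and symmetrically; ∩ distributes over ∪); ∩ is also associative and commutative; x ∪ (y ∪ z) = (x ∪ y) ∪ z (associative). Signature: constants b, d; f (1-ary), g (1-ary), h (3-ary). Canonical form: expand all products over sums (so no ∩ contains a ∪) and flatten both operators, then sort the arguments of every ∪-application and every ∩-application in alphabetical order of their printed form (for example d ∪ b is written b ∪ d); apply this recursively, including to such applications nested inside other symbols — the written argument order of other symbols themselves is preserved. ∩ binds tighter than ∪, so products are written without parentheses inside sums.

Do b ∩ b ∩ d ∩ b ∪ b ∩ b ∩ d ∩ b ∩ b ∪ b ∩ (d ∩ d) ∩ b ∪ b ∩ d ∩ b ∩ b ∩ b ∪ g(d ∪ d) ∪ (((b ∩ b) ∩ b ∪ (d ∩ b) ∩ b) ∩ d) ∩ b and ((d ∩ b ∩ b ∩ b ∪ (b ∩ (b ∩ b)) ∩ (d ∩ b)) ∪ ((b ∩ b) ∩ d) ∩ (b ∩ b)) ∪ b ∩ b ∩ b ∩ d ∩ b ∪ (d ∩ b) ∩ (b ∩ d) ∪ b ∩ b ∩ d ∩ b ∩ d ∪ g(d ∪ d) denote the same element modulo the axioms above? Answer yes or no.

Answer: yes — both canonical forms are b ∩ b ∩ b ∩ b ∩ d ∪ b ∩ b ∩ b ∩ b ∩ d ∪ b ∩ b ∩ b ∩ b ∩ d ∪ b ∩ b ∩ b ∩ d ∪ b ∩ b ∩ b ∩ d ∩ d ∪ b ∩ b ∩ d ∩ d ∪ g(d ∪ d)

Derivation:
Left:  b ∩ b ∩ d ∩ b ∪ b ∩ b ∩ d ∩ b ∩ b ∪ b ∩ (d ∩ d) ∩ b ∪ b ∩ d ∩ b ∩ b ∩ b ∪ g(d ∪ d) ∪ (((b ∩ b) ∩ b ∪ (d ∩ b) ∩ b) ∩ d) ∩ b
  Expand products over sums:  b ∩ b ∩ b ∩ d ∪ b ∩ b ∩ b ∩ b ∩ d ∪ b ∩ b ∩ d ∩ d ∪ b ∩ b ∩ b ∩ b ∩ d ∪ g(d ∪ d) ∪ b ∩ b ∩ b ∩ b ∩ d ∪ b ∩ b ∩ b ∩ d ∩ d
  Order the arguments:  b ∩ b ∩ b ∩ b ∩ d ∪ b ∩ b ∩ b ∩ b ∩ d ∪ b ∩ b ∩ b ∩ b ∩ d ∪ b ∩ b ∩ b ∩ d ∪ b ∩ b ∩ b ∩ d ∩ d ∪ b ∩ b ∩ d ∩ d ∪ g(d ∪ d)
Right:  ((d ∩ b ∩ b ∩ b ∪ (b ∩ (b ∩ b)) ∩ (d ∩ b)) ∪ ((b ∩ b) ∩ d) ∩ (b ∩ b)) ∪ b ∩ b ∩ b ∩ d ∩ b ∪ (d ∩ b) ∩ (b ∩ d) ∪ b ∩ b ∩ d ∩ b ∩ d ∪ g(d ∪ d)
  Un-nest:  b ∩ b ∩ b ∩ d ∪ b ∩ b ∩ b ∩ b ∩ d ∪ b ∩ b ∩ b ∩ b ∩ d ∪ b ∩ b ∩ b ∩ b ∩ d ∪ b ∩ b ∩ d ∩ d ∪ b ∩ b ∩ b ∩ d ∩ d ∪ g(d ∪ d)
  Sort:  b ∩ b ∩ b ∩ b ∩ d ∪ b ∩ b ∩ b ∩ b ∩ d ∪ b ∩ b ∩ b ∩ b ∩ d ∪ b ∩ b ∩ b ∩ d ∪ b ∩ b ∩ b ∩ d ∩ d ∪ b ∩ b ∩ d ∩ d ∪ g(d ∪ d)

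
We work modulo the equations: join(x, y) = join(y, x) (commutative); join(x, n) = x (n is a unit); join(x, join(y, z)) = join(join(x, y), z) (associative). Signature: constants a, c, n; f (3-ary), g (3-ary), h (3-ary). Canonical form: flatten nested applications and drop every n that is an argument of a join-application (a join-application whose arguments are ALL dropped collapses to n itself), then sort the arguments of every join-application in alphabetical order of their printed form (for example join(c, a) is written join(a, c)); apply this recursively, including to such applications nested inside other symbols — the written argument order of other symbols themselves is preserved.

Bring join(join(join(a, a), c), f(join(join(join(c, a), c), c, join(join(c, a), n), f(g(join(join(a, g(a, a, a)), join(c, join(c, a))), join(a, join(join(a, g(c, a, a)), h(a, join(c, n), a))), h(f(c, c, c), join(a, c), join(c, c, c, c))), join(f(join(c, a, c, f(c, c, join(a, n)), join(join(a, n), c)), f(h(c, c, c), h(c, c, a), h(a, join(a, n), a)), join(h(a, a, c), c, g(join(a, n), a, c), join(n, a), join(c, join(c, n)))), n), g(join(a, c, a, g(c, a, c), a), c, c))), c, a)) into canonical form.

Answer: join(a, a, c, f(join(a, a, c, c, c, c, f(g(join(a, a, c, c, g(a, a, a)), join(a, a, g(c, a, a), h(a, c, a)), h(f(c, c, c), join(a, c), join(c, c, c, c))), f(join(a, a, c, c, c, f(c, c, a)), f(h(c, c, c), h(c, c, a), h(a, a, a)), join(a, c, c, c, g(a, a, c), h(a, a, c))), g(join(a, a, a, c, g(c, a, c)), c, c))), c, a))

Derivation:
Un-nest:  join(a, a, c, f(join(join(join(c, a), c), c, join(join(c, a), n), f(g(join(join(a, g(a, a, a)), join(c, join(c, a))), join(a, join(join(a, g(c, a, a)), h(a, join(c, n), a))), h(f(c, c, c), join(a, c), join(c, c, c, c))), join(f(join(c, a, c, f(c, c, join(a, n)), join(join(a, n), c)), f(h(c, c, c), h(c, c, a), h(a, join(a, n), a)), join(h(a, a, c), c, g(join(a, n), a, c), join(n, a), join(c, join(c, n)))), n), g(join(a, c, a, g(c, a, c), a), c, c))), c, a))
Inside:  f(join(join(join(c, a), c), c, join(join(c, a), n), f(g(join(join(a, g(a, a, a)), join(c, join(c, a))), join(a, join(join(a, g(c, a, a)), h(a, join(c, n), a))), h(f(c, c, c), join(a, c), join(c, c, c, c))), join(f(join(c, a, c, f(c, c, join(a, n)), join(join(a, n), c)), f(h(c, c, c), h(c, c, a), h(a, join(a, n), a)), join(h(a, a, c), c, g(join(a, n), a, c), join(n, a), join(c, join(c, n)))), n), g(join(a, c, a, g(c, a, c), a), c, c))), c, a)  →  f(join(a, a, c, c, c, c, f(g(join(a, a, c, c, g(a, a, a)), join(a, a, g(c, a, a), h(a, c, a)), h(f(c, c, c), join(a, c), join(c, c, c, c))), f(join(a, a, c, c, c, f(c, c, a)), f(h(c, c, c), h(c, c, a), h(a, a, a)), join(a, c, c, c, g(a, a, c), h(a, a, c))), g(join(a, a, a, c, g(c, a, c)), c, c))), c, a)
Sort:  join(a, a, c, f(join(a, a, c, c, c, c, f(g(join(a, a, c, c, g(a, a, a)), join(a, a, g(c, a, a), h(a, c, a)), h(f(c, c, c), join(a, c), join(c, c, c, c))), f(join(a, a, c, c, c, f(c, c, a)), f(h(c, c, c), h(c, c, a), h(a, a, a)), join(a, c, c, c, g(a, a, c), h(a, a, c))), g(join(a, a, a, c, g(c, a, c)), c, c))), c, a))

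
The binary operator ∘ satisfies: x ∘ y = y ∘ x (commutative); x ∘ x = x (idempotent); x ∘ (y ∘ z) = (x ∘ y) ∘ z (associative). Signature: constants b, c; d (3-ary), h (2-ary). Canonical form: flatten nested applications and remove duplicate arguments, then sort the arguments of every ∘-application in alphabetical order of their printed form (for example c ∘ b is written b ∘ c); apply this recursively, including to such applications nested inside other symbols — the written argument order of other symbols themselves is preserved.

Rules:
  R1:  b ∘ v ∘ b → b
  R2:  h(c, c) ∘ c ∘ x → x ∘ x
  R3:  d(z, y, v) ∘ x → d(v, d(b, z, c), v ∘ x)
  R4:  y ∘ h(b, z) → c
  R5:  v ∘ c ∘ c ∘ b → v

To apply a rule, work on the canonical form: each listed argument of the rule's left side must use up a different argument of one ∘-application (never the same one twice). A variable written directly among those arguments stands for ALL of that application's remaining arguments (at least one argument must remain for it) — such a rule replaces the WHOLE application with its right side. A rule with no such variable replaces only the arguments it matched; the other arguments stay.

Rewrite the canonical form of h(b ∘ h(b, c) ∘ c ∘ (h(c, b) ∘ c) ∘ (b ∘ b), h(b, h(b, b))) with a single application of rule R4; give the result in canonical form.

Canonical form:  h(b ∘ c ∘ h(b, c) ∘ h(c, b), h(b, h(b, b)))
Apply R4:  consuming h(b, c);  y := b ∘ c ∘ h(c, b), z := c
The extension variable absorbs all remaining arguments, so the whole application is rewritten.
Result:  h(c, h(b, h(b, b)))

Answer: h(c, h(b, h(b, b)))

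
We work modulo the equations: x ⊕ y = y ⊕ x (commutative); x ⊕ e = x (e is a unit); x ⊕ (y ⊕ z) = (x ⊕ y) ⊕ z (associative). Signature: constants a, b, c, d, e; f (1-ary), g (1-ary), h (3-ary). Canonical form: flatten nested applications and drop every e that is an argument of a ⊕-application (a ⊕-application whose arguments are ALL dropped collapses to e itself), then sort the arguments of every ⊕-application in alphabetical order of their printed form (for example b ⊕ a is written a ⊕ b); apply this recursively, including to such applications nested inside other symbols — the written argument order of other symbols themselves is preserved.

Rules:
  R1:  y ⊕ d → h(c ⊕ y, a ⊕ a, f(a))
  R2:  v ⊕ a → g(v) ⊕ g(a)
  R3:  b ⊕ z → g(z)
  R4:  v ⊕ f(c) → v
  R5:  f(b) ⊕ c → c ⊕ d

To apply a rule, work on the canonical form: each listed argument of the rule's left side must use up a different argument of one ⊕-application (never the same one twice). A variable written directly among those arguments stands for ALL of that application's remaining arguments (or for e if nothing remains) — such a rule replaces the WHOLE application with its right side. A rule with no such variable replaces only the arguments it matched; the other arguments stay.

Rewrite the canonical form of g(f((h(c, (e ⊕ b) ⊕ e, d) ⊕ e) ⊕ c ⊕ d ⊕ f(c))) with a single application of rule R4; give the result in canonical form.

Answer: g(f(c ⊕ d ⊕ h(c, b, d)))

Derivation:
Canonical form:  g(f(c ⊕ d ⊕ f(c) ⊕ h(c, b, d)))
Apply R4:  consuming f(c);  v := c ⊕ d ⊕ h(c, b, d)
The extension variable absorbs all remaining arguments, so the whole application is rewritten.
Result:  g(f(c ⊕ d ⊕ h(c, b, d)))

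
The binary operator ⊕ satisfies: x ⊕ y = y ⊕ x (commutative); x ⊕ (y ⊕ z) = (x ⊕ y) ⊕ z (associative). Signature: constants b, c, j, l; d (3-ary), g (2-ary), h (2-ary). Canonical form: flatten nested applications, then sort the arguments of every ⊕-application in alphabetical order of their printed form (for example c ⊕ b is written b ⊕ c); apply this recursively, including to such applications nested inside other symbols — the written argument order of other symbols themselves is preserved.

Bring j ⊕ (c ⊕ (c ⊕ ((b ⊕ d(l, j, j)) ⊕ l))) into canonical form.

Flatten:  j ⊕ c ⊕ c ⊕ b ⊕ d(l, j, j) ⊕ l
Order the arguments:  b ⊕ c ⊕ c ⊕ d(l, j, j) ⊕ j ⊕ l

Answer: b ⊕ c ⊕ c ⊕ d(l, j, j) ⊕ j ⊕ l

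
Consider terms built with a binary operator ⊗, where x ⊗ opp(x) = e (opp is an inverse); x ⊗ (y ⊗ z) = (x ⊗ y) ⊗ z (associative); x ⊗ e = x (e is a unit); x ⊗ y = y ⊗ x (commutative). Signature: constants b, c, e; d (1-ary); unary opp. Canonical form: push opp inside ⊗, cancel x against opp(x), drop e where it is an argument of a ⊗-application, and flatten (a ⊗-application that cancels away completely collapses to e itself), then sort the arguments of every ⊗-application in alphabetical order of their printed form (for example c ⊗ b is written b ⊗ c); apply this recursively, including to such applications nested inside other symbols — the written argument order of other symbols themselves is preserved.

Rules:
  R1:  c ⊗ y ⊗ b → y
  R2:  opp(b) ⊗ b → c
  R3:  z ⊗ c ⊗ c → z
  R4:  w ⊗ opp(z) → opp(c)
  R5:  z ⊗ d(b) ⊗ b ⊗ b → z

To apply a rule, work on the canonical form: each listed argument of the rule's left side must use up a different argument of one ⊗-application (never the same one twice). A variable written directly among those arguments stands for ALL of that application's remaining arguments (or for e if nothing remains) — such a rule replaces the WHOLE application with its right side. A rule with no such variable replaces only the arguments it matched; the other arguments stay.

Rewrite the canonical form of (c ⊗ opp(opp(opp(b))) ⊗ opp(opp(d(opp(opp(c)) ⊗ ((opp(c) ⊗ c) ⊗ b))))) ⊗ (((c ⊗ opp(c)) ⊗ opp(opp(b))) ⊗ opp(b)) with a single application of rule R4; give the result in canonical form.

Canonical form:  c ⊗ d(b ⊗ c) ⊗ opp(b)
Match R4:  consume opp(b);  w := c ⊗ d(b ⊗ c), z := b
Every leftover argument binds to the variable; the entire application is replaced.
New term:  opp(c)

Answer: opp(c)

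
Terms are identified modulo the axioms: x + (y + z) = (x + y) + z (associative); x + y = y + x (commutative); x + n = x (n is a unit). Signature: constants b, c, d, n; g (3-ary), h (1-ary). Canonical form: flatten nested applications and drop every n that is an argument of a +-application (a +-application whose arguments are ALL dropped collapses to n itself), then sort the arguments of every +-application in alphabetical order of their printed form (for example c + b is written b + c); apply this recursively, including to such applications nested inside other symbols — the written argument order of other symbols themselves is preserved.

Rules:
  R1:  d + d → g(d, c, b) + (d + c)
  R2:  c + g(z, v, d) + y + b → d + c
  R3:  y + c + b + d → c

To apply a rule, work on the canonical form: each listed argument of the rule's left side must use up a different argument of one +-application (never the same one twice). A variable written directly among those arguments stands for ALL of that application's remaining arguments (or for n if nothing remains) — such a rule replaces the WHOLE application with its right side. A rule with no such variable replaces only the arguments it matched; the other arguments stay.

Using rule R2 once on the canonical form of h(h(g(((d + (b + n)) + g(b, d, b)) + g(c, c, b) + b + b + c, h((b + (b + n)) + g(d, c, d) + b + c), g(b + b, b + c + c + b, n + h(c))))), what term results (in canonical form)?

Answer: h(h(g(b + b + b + c + d + g(b, d, b) + g(c, c, b), h(c + d), g(b + b, b + b + c + c, h(c)))))

Derivation:
Canonical form:  h(h(g(b + b + b + c + d + g(b, d, b) + g(c, c, b), h(b + b + b + c + g(d, c, d)), g(b + b, b + b + c + c, h(c)))))
Match R2:  consume b, c, g(d, c, d);  v := c, y := b + b, z := d
The variable takes the whole remainder — replace the entire application.
Giving:  h(h(g(b + b + b + c + d + g(b, d, b) + g(c, c, b), h(c + d), g(b + b, b + b + c + c, h(c)))))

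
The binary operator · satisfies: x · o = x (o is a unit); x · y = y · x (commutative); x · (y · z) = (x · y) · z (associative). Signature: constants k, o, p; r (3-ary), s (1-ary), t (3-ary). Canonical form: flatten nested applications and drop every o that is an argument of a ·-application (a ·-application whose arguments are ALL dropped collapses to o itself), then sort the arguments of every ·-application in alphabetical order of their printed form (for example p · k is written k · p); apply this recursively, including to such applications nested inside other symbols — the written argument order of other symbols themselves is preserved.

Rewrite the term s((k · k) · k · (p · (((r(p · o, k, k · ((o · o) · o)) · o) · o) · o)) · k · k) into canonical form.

Answer: s(k · k · k · k · k · p · r(p, k, k))

Derivation:
Descend into:  (k · k) · k · (p · (((r(p · o, k, k · ((o · o) · o)) · o) · o) · o)) · k · k
Un-nest:  k · k · k · p · r(p · o, k, k · ((o · o) · o)) · o · o · o · k · k
Inside:  r(p · o, k, k · ((o · o) · o))  →  r(p, k, k)
Drop the unit:  drop o (×3)
Sort arguments:  k · k · k · k · k · p · r(p, k, k)
Rebuild:  s(k · k · k · k · k · p · r(p, k, k))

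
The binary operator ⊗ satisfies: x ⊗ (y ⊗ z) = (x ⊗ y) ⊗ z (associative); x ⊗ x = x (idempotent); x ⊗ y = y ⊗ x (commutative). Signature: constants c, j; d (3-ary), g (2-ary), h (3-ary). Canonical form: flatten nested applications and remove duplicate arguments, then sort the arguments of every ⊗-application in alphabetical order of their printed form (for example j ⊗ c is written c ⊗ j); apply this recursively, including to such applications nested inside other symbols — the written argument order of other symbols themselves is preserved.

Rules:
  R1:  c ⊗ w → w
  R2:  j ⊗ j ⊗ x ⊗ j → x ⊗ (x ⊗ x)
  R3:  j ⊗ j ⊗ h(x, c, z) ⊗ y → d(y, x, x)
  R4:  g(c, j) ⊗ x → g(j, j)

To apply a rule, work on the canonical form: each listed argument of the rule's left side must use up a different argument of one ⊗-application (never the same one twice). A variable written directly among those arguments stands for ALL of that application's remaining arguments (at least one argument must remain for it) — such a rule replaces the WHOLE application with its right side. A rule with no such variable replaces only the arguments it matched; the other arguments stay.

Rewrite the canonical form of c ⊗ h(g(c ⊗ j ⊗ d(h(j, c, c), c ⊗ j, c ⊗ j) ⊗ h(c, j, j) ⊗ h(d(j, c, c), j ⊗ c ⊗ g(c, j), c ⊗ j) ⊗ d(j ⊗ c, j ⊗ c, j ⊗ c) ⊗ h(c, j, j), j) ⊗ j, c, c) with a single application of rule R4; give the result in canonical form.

Answer: c ⊗ h(g(c ⊗ d(c ⊗ j, c ⊗ j, c ⊗ j) ⊗ d(h(j, c, c), c ⊗ j, c ⊗ j) ⊗ h(c, j, j) ⊗ h(d(j, c, c), g(j, j), c ⊗ j) ⊗ j, j) ⊗ j, c, c)

Derivation:
Canonical form:  c ⊗ h(g(c ⊗ d(c ⊗ j, c ⊗ j, c ⊗ j) ⊗ d(h(j, c, c), c ⊗ j, c ⊗ j) ⊗ h(c, j, j) ⊗ h(d(j, c, c), c ⊗ g(c, j) ⊗ j, c ⊗ j) ⊗ j, j) ⊗ j, c, c)
Apply R4:  consuming g(c, j);  x := c ⊗ j
Every leftover argument binds to the variable; the entire application is replaced.
Result:  c ⊗ h(g(c ⊗ d(c ⊗ j, c ⊗ j, c ⊗ j) ⊗ d(h(j, c, c), c ⊗ j, c ⊗ j) ⊗ h(c, j, j) ⊗ h(d(j, c, c), g(j, j), c ⊗ j) ⊗ j, j) ⊗ j, c, c)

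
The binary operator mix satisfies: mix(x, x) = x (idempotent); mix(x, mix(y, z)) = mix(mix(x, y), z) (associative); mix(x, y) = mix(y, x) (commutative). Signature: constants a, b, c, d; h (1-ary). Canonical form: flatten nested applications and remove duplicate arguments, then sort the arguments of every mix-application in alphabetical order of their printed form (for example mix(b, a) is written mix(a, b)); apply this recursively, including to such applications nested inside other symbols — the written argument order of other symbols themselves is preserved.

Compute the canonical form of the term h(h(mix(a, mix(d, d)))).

Answer: h(h(mix(a, d)))

Derivation:
Descend into:  mix(a, mix(d, d))
Un-nest:  mix(a, d, d)
Idempotence:  drop duplicate d
Sort:  mix(a, d)
Reassemble:  h(h(mix(a, d)))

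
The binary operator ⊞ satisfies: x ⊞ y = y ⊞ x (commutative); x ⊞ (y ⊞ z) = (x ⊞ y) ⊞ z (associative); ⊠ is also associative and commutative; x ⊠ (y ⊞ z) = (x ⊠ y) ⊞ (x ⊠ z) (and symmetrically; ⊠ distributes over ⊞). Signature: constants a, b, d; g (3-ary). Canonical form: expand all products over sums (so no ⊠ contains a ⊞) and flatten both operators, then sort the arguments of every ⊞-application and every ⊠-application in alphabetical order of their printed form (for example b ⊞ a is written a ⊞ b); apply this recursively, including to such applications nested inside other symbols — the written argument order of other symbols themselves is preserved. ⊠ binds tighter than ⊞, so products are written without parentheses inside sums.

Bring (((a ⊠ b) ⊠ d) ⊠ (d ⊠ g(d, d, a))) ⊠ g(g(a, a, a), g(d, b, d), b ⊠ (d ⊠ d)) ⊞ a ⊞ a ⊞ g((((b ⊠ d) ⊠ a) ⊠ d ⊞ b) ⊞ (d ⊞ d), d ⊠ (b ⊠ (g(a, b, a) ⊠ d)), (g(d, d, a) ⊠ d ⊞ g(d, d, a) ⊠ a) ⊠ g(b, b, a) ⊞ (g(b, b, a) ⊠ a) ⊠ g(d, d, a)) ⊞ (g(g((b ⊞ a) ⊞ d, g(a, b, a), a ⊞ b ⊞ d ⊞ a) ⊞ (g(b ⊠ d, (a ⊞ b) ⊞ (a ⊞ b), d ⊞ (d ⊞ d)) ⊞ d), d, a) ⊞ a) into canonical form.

Expand products over sums:  a ⊠ b ⊠ d ⊠ d ⊠ g(d, d, a) ⊠ g(g(a, a, a), g(d, b, d), b ⊠ d ⊠ d) ⊞ a ⊞ a ⊞ g(a ⊠ b ⊠ d ⊠ d ⊞ b ⊞ d ⊞ d, b ⊠ d ⊠ d ⊠ g(a, b, a), a ⊠ g(b, b, a) ⊠ g(d, d, a) ⊞ a ⊠ g(b, b, a) ⊠ g(d, d, a) ⊞ d ⊠ g(b, b, a) ⊠ g(d, d, a)) ⊞ g(d ⊞ g(a ⊞ b ⊞ d, g(a, b, a), a ⊞ a ⊞ b ⊞ d) ⊞ g(b ⊠ d, a ⊞ a ⊞ b ⊞ b, d ⊞ d ⊞ d), d, a) ⊞ a
Sort arguments:  a ⊞ a ⊞ a ⊞ a ⊠ b ⊠ d ⊠ d ⊠ g(d, d, a) ⊠ g(g(a, a, a), g(d, b, d), b ⊠ d ⊠ d) ⊞ g(a ⊠ b ⊠ d ⊠ d ⊞ b ⊞ d ⊞ d, b ⊠ d ⊠ d ⊠ g(a, b, a), a ⊠ g(b, b, a) ⊠ g(d, d, a) ⊞ a ⊠ g(b, b, a) ⊠ g(d, d, a) ⊞ d ⊠ g(b, b, a) ⊠ g(d, d, a)) ⊞ g(d ⊞ g(a ⊞ b ⊞ d, g(a, b, a), a ⊞ a ⊞ b ⊞ d) ⊞ g(b ⊠ d, a ⊞ a ⊞ b ⊞ b, d ⊞ d ⊞ d), d, a)

Answer: a ⊞ a ⊞ a ⊞ a ⊠ b ⊠ d ⊠ d ⊠ g(d, d, a) ⊠ g(g(a, a, a), g(d, b, d), b ⊠ d ⊠ d) ⊞ g(a ⊠ b ⊠ d ⊠ d ⊞ b ⊞ d ⊞ d, b ⊠ d ⊠ d ⊠ g(a, b, a), a ⊠ g(b, b, a) ⊠ g(d, d, a) ⊞ a ⊠ g(b, b, a) ⊠ g(d, d, a) ⊞ d ⊠ g(b, b, a) ⊠ g(d, d, a)) ⊞ g(d ⊞ g(a ⊞ b ⊞ d, g(a, b, a), a ⊞ a ⊞ b ⊞ d) ⊞ g(b ⊠ d, a ⊞ a ⊞ b ⊞ b, d ⊞ d ⊞ d), d, a)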